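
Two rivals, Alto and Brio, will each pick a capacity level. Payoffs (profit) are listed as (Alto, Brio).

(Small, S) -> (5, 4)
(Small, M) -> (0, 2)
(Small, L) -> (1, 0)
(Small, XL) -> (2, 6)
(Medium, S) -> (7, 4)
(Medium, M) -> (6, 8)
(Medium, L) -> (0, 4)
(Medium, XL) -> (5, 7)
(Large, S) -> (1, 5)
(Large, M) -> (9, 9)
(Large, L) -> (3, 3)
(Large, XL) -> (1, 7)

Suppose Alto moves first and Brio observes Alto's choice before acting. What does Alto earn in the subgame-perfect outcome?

9

Solve by backward induction (Alto leads).
- Small: Brio compares 4, 2, 0, 6 and picks XL; Alto would get 2.
- Medium: Brio compares 4, 8, 4, 7 and picks M; Alto would get 6.
- Large: Brio compares 5, 9, 3, 7 and picks M; Alto would get 9.
Alto's induced payoffs are 2, 6, 9, so Alto commits to Large. Subgame-perfect outcome: (Large, M) with payoffs (9, 9).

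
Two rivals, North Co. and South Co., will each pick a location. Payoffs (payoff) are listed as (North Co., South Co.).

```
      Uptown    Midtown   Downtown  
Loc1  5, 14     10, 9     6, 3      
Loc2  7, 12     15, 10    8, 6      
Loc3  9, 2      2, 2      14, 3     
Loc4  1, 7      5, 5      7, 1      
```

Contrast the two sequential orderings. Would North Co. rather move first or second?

second

If North Co. leads: South Co.'s best replies are Loc1→Uptown, Loc2→Uptown, Loc3→Downtown, Loc4→Uptown; North Co.'s induced payoffs 5, 7, 14, 1; outcome (Loc3, Downtown), payoffs (14, 3).
If South Co. leads: North Co.'s best replies are Uptown→Loc3, Midtown→Loc2, Downtown→Loc3; South Co.'s induced payoffs 2, 10, 3; outcome (Loc2, Midtown), payoffs (15, 10).
North Co. gets 14 moving first and 15 moving second, so North Co. prefers to move second.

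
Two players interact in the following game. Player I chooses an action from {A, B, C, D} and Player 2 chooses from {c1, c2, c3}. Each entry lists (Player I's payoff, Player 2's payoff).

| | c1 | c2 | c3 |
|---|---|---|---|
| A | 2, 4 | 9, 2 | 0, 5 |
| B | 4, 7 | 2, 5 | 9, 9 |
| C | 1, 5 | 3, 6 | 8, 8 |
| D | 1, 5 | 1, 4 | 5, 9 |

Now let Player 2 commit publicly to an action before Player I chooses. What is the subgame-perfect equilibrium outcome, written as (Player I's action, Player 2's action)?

Work backward from Player I's decision.
- c1: Player I compares 2, 4, 1, 1 and picks B; Player 2 would get 7.
- c2: Player I compares 9, 2, 3, 1 and picks A; Player 2 would get 2.
- c3: Player I compares 0, 9, 8, 5 and picks B; Player 2 would get 9.
Maximizing over 7, 2, 9, Player 2 chooses c3. Subgame-perfect outcome: (B, c3) with payoffs (9, 9).

(B, c3)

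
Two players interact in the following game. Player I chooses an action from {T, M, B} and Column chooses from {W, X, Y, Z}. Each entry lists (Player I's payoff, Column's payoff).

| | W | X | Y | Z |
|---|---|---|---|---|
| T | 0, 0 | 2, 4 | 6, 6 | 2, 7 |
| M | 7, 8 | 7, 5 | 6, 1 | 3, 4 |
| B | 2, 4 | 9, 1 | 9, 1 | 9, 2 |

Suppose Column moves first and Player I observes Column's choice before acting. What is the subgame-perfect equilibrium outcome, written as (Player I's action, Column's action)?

(M, W)

Backward induction with Column moving first.
- W: Player I compares 0, 7, 2 and picks M; Column would get 8.
- X: Player I compares 2, 7, 9 and picks B; Column would get 1.
- Y: Player I compares 6, 6, 9 and picks B; Column would get 1.
- Z: Player I compares 2, 3, 9 and picks B; Column would get 2.
Column's induced payoffs are 8, 1, 1, 2, so Column commits to W. Subgame-perfect outcome: (M, W) with payoffs (7, 8).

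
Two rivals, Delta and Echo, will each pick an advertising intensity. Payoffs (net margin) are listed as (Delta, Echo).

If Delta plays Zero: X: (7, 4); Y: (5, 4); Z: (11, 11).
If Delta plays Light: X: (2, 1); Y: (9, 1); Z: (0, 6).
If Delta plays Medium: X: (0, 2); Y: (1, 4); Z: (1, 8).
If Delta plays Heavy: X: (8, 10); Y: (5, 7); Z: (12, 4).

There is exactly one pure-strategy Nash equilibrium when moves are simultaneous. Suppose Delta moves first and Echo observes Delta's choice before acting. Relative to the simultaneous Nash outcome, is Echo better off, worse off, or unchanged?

better off

Solve by backward induction (Delta leads).
- Zero → Echo plays Z (best of 4, 4, 11); Delta gets 11.
- Light → Echo plays Z (best of 1, 1, 6); Delta gets 0.
- Medium → Echo plays Z (best of 2, 4, 8); Delta gets 1.
- Heavy → Echo plays X (best of 10, 7, 4); Delta gets 8.
Among 11, 0, 1, 8, the best is 11 at Zero. Subgame-perfect outcome: (Zero, Z) with payoffs (11, 11).
Now find the simultaneous Nash equilibrium.
Delta's best replies: X→Heavy; Y→Light; Z→Heavy.
Echo's best replies: Zero→Z; Light→Z; Medium→Z; Heavy→X.
Only (Heavy, X) has each player best-responding; Nash payoffs (8, 10).
Echo earns 11 sequentially versus 10 at the Nash outcome: better off.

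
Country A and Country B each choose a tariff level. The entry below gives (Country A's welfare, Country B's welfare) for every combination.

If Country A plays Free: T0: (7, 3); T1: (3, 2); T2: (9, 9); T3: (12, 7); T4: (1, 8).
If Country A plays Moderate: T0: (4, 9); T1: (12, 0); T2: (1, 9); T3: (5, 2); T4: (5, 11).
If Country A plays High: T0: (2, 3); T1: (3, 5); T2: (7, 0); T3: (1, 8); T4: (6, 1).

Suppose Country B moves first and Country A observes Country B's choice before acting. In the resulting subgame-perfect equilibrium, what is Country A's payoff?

Country A best-responds to each possible Country B move:
- T0 → Country A plays Free (best of 7, 4, 2); Country B gets 3.
- T1 → Country A plays Moderate (best of 3, 12, 3); Country B gets 0.
- T2 → Country A plays Free (best of 9, 1, 7); Country B gets 9.
- T3 → Country A plays Free (best of 12, 5, 1); Country B gets 7.
- T4 → Country A plays High (best of 1, 5, 6); Country B gets 1.
Among 3, 0, 9, 7, 1, the best is 9 at T2. Subgame-perfect outcome: (Free, T2) with payoffs (9, 9).

9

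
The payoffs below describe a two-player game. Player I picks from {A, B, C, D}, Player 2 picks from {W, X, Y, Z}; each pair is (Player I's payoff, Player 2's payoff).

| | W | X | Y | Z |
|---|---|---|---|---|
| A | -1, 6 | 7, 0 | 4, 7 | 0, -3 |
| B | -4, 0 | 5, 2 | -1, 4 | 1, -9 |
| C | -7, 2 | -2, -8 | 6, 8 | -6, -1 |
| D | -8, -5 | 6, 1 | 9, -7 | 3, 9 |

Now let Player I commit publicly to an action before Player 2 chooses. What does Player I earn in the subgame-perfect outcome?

Player 2 best-responds to each possible Player I move:
- A: BR = Y, leader payoff 4.
- B: BR = Y, leader payoff -1.
- C: BR = Y, leader payoff 6.
- D: BR = Z, leader payoff 3.
Among 4, -1, 6, 3, the best is 6 at C. Subgame-perfect outcome: (C, Y) with payoffs (6, 8).

6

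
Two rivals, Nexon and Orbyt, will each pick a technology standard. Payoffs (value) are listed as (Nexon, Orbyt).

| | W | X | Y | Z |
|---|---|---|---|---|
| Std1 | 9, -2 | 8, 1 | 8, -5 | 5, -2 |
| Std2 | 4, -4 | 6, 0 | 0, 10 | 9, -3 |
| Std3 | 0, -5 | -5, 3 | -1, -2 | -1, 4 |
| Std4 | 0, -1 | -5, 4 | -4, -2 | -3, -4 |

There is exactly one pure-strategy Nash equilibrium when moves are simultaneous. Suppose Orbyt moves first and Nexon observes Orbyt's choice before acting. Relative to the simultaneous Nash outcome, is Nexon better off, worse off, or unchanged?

unchanged

Backward induction with Orbyt moving first.
- W: BR = Std1, leader payoff -2.
- X: BR = Std1, leader payoff 1.
- Y: BR = Std1, leader payoff -5.
- Z: BR = Std2, leader payoff -3.
Orbyt's induced payoffs are -2, 1, -5, -3, so Orbyt commits to X. Subgame-perfect outcome: (Std1, X) with payoffs (8, 1).
Under simultaneous play:
Nexon's best replies: W→Std1; X→Std1; Y→Std1; Z→Std2.
Orbyt's best replies: Std1→X; Std2→Y; Std3→Z; Std4→X.
The unique mutual best reply is (Std1, X), giving (8, 1).
Nexon earns 8 sequentially versus 8 at the Nash outcome: unchanged.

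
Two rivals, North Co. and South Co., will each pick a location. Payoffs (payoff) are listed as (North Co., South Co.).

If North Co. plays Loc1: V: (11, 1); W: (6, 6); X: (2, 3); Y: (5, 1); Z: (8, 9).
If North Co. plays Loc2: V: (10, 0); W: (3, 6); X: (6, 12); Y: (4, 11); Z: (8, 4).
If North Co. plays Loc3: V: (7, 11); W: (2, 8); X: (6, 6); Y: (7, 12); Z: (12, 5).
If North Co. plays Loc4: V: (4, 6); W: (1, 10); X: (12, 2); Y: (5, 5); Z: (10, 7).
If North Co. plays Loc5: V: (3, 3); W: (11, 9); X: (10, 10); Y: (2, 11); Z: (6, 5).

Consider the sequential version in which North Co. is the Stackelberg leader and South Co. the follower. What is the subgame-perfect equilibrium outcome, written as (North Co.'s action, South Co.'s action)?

South Co. best-responds to each possible North Co. move:
- Loc1 → South Co. plays Z (best of 1, 6, 3, 1, 9); North Co. gets 8.
- Loc2 → South Co. plays X (best of 0, 6, 12, 11, 4); North Co. gets 6.
- Loc3 → South Co. plays Y (best of 11, 8, 6, 12, 5); North Co. gets 7.
- Loc4 → South Co. plays W (best of 6, 10, 2, 5, 7); North Co. gets 1.
- Loc5 → South Co. plays Y (best of 3, 9, 10, 11, 5); North Co. gets 2.
Among 8, 6, 7, 1, 2, the best is 8 at Loc1. Subgame-perfect outcome: (Loc1, Z) with payoffs (8, 9).

(Loc1, Z)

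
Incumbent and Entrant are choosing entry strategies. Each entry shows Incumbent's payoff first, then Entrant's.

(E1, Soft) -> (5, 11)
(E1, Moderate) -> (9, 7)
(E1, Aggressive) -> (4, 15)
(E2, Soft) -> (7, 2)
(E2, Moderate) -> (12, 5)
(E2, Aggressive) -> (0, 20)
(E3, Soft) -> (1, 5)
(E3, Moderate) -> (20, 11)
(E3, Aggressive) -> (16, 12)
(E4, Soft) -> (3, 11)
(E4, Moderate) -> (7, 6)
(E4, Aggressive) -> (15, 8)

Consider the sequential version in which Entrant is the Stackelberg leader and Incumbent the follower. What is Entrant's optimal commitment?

Work backward from Incumbent's decision.
- Soft → Incumbent plays E2 (best of 5, 7, 1, 3); Entrant gets 2.
- Moderate → Incumbent plays E3 (best of 9, 12, 20, 7); Entrant gets 11.
- Aggressive → Incumbent plays E3 (best of 4, 0, 16, 15); Entrant gets 12.
Entrant's induced payoffs are 2, 11, 12, so Entrant commits to Aggressive. Subgame-perfect outcome: (E3, Aggressive) with payoffs (16, 12).

Aggressive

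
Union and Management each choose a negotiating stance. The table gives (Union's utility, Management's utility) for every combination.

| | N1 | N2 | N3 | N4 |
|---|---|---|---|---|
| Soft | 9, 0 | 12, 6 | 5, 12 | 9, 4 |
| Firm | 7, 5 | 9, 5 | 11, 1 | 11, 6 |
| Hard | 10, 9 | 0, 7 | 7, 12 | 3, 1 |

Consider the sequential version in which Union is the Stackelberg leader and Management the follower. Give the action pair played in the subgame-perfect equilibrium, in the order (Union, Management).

Solve by backward induction (Union leads).
- Soft → Management plays N3 (best of 0, 6, 12, 4); Union gets 5.
- Firm → Management plays N4 (best of 5, 5, 1, 6); Union gets 11.
- Hard → Management plays N3 (best of 9, 7, 12, 1); Union gets 7.
Maximizing over 5, 11, 7, Union chooses Firm. Subgame-perfect outcome: (Firm, N4) with payoffs (11, 6).

(Firm, N4)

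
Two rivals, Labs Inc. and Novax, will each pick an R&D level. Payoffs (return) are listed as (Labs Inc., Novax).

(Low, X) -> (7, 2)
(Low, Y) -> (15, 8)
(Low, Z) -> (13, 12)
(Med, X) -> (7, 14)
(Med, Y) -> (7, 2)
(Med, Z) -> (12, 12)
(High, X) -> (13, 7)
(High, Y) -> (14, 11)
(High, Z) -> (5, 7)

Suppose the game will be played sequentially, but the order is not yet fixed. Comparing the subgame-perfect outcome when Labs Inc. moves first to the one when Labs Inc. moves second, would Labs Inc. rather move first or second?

If Labs Inc. leads: Novax's best replies are Low→Z, Med→X, High→Y; Labs Inc.'s induced payoffs 13, 7, 14; outcome (High, Y), payoffs (14, 11).
If Novax leads: Labs Inc.'s best replies are X→High, Y→Low, Z→Low; Novax's induced payoffs 7, 8, 12; outcome (Low, Z), payoffs (13, 12).
Labs Inc. gets 14 moving first and 13 moving second, so Labs Inc. prefers to move first.

first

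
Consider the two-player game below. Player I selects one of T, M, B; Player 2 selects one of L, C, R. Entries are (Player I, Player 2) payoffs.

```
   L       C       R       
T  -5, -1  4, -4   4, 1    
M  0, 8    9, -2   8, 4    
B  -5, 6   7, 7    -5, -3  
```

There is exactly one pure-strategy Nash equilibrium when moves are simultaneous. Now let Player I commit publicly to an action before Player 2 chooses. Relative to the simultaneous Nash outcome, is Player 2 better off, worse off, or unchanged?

worse off

Backward induction with Player I moving first.
- T: BR = R, leader payoff 4.
- M: BR = L, leader payoff 0.
- B: BR = C, leader payoff 7.
Maximizing over 4, 0, 7, Player I chooses B. Subgame-perfect outcome: (B, C) with payoffs (7, 7).
Now find the simultaneous Nash equilibrium.
Player I's best replies: L→M; C→M; R→M.
Player 2's best replies: T→R; M→L; B→C.
Only (M, L) has each player best-responding; Nash payoffs (0, 8).
Player 2 earns 7 sequentially versus 8 at the Nash outcome: worse off.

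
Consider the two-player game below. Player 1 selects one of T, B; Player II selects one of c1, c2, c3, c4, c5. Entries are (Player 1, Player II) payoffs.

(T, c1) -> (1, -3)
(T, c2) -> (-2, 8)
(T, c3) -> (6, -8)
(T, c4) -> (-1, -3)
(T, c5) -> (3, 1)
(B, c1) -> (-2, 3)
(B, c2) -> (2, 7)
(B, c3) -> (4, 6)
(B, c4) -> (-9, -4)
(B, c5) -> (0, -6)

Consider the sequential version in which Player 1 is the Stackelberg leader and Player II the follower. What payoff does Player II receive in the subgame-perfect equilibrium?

7

Solve by backward induction (Player 1 leads).
- T: Player II compares -3, 8, -8, -3, 1 and picks c2; Player 1 would get -2.
- B: Player II compares 3, 7, 6, -4, -6 and picks c2; Player 1 would get 2.
Among -2, 2, the best is 2 at B. Subgame-perfect outcome: (B, c2) with payoffs (2, 7).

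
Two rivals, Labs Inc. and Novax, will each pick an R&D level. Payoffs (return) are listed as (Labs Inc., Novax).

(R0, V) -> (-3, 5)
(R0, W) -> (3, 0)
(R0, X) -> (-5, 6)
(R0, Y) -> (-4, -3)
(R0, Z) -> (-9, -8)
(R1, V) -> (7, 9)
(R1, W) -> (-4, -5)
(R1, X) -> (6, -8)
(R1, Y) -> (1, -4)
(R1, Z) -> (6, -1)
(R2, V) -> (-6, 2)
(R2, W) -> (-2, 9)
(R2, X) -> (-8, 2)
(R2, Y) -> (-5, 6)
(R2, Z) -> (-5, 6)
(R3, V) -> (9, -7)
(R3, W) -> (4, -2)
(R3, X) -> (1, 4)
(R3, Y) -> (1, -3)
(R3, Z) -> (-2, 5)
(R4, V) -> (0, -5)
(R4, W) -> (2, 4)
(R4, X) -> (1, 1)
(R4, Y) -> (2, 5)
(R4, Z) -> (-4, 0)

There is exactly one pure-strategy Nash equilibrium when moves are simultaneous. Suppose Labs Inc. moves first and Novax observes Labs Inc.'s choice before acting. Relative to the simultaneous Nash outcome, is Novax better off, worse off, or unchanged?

better off

Backward induction with Labs Inc. moving first.
- R0: Novax compares 5, 0, 6, -3, -8 and picks X; Labs Inc. would get -5.
- R1: Novax compares 9, -5, -8, -4, -1 and picks V; Labs Inc. would get 7.
- R2: Novax compares 2, 9, 2, 6, 6 and picks W; Labs Inc. would get -2.
- R3: Novax compares -7, -2, 4, -3, 5 and picks Z; Labs Inc. would get -2.
- R4: Novax compares -5, 4, 1, 5, 0 and picks Y; Labs Inc. would get 2.
Maximizing over -5, 7, -2, -2, 2, Labs Inc. chooses R1. Subgame-perfect outcome: (R1, V) with payoffs (7, 9).
For the simultaneous game, intersect best replies.
Labs Inc.'s best replies: V→R3; W→R3; X→R1; Y→R4; Z→R1.
Novax's best replies: R0→X; R1→V; R2→W; R3→Z; R4→Y.
Only (R4, Y) has each player best-responding; Nash payoffs (2, 5).
Novax earns 9 sequentially versus 5 at the Nash outcome: better off.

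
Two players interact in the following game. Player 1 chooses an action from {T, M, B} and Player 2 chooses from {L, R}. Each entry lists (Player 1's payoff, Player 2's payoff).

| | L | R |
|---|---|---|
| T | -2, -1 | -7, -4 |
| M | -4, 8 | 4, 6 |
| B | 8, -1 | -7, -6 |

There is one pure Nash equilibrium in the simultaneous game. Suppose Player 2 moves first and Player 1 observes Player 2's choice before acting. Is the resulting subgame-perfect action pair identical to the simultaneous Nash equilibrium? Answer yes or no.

no

Work backward from Player 1's decision.
- L: BR = B, leader payoff -1.
- R: BR = M, leader payoff 6.
Among -1, 6, the best is 6 at R. Subgame-perfect outcome: (M, R) with payoffs (4, 6).
For the simultaneous game, intersect best replies.
Player 1's best replies: L→B; R→M.
Player 2's best replies: T→L; M→L; B→L.
The unique mutual best reply is (B, L), giving (8, -1).
Sequential outcome (M, R) differs from the Nash profile (B, L).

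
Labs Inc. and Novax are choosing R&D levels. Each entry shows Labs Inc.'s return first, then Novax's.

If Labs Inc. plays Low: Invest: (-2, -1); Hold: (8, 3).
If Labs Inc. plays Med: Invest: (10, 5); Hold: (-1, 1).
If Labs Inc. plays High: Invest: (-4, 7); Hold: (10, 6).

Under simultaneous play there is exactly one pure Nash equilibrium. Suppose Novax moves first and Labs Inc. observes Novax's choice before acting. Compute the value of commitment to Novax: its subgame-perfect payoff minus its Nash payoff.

Work backward from Labs Inc.'s decision.
- Invest: Labs Inc. compares -2, 10, -4 and picks Med; Novax would get 5.
- Hold: Labs Inc. compares 8, -1, 10 and picks High; Novax would get 6.
Novax's induced payoffs are 5, 6, so Novax commits to Hold. Subgame-perfect outcome: (High, Hold) with payoffs (10, 6).
Under simultaneous play:
Labs Inc.'s best replies: Invest→Med; Hold→High.
Novax's best replies: Low→Hold; Med→Invest; High→Invest.
The unique mutual best reply is (Med, Invest), giving (10, 5).
Novax's commitment gain: 6 − 5 = 1.

1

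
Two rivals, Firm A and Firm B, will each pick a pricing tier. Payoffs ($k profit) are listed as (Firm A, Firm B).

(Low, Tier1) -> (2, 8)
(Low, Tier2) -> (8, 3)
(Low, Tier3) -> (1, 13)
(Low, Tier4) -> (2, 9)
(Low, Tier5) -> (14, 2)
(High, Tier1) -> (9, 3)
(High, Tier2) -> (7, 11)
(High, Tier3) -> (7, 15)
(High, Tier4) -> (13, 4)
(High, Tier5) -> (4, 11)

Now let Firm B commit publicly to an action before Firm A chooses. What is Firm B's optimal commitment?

Solve by backward induction (Firm B leads).
- Tier1 → Firm A plays High (best of 2, 9); Firm B gets 3.
- Tier2 → Firm A plays Low (best of 8, 7); Firm B gets 3.
- Tier3 → Firm A plays High (best of 1, 7); Firm B gets 15.
- Tier4 → Firm A plays High (best of 2, 13); Firm B gets 4.
- Tier5 → Firm A plays Low (best of 14, 4); Firm B gets 2.
Firm B's induced payoffs are 3, 3, 15, 4, 2, so Firm B commits to Tier3. Subgame-perfect outcome: (High, Tier3) with payoffs (7, 15).

Tier3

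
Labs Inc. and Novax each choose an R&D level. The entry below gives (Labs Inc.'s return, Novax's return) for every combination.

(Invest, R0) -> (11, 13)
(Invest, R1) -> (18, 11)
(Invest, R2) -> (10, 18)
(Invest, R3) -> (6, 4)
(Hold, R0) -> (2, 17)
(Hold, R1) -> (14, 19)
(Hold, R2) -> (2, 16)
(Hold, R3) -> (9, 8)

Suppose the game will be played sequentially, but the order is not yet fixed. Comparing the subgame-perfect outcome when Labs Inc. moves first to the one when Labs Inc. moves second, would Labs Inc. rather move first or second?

If Labs Inc. leads: Novax's best replies are Invest→R2, Hold→R1; Labs Inc.'s induced payoffs 10, 14; outcome (Hold, R1), payoffs (14, 19).
If Novax leads: Labs Inc.'s best replies are R0→Invest, R1→Invest, R2→Invest, R3→Hold; Novax's induced payoffs 13, 11, 18, 8; outcome (Invest, R2), payoffs (10, 18).
Labs Inc. gets 14 moving first and 10 moving second, so Labs Inc. prefers to move first.

first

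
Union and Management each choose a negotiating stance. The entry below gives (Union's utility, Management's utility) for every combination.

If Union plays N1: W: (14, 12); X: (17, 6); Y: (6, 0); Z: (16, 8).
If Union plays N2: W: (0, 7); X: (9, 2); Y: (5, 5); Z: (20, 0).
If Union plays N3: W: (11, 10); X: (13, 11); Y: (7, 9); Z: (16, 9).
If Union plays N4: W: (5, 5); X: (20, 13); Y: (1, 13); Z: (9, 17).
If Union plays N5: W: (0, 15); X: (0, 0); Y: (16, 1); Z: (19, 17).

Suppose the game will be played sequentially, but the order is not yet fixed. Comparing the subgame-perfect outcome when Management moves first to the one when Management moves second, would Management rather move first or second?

If Union leads: Management's best replies are N1→W, N2→W, N3→X, N4→Z, N5→Z; Union's induced payoffs 14, 0, 13, 9, 19; outcome (N5, Z), payoffs (19, 17).
If Management leads: Union's best replies are W→N1, X→N4, Y→N5, Z→N2; Management's induced payoffs 12, 13, 1, 0; outcome (N4, X), payoffs (20, 13).
Management gets 13 moving first and 17 moving second, so Management prefers to move second.

second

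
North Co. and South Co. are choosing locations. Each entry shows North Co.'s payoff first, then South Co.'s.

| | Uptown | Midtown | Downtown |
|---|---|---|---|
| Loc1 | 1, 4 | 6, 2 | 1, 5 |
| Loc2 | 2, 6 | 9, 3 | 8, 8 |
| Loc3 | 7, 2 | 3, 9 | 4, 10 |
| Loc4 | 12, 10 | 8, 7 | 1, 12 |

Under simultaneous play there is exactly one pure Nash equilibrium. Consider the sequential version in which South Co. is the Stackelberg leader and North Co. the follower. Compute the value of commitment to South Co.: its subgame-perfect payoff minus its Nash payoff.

2

Solve by backward induction (South Co. leads).
- Uptown: BR = Loc4, leader payoff 10.
- Midtown: BR = Loc2, leader payoff 3.
- Downtown: BR = Loc2, leader payoff 8.
Maximizing over 10, 3, 8, South Co. chooses Uptown. Subgame-perfect outcome: (Loc4, Uptown) with payoffs (12, 10).
Under simultaneous play:
North Co.'s best replies: Uptown→Loc4; Midtown→Loc2; Downtown→Loc2.
South Co.'s best replies: Loc1→Downtown; Loc2→Downtown; Loc3→Downtown; Loc4→Downtown.
Only (Loc2, Downtown) has each player best-responding; Nash payoffs (8, 8).
South Co.'s commitment gain: 10 − 8 = 2.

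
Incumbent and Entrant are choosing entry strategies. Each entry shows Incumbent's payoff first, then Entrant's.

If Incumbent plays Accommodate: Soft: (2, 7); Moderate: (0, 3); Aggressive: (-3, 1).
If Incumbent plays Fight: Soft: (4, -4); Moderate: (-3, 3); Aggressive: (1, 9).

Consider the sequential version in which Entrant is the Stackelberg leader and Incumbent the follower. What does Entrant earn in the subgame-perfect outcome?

9

Incumbent best-responds to each possible Entrant move:
- Soft: Incumbent compares 2, 4 and picks Fight; Entrant would get -4.
- Moderate: Incumbent compares 0, -3 and picks Accommodate; Entrant would get 3.
- Aggressive: Incumbent compares -3, 1 and picks Fight; Entrant would get 9.
Among -4, 3, 9, the best is 9 at Aggressive. Subgame-perfect outcome: (Fight, Aggressive) with payoffs (1, 9).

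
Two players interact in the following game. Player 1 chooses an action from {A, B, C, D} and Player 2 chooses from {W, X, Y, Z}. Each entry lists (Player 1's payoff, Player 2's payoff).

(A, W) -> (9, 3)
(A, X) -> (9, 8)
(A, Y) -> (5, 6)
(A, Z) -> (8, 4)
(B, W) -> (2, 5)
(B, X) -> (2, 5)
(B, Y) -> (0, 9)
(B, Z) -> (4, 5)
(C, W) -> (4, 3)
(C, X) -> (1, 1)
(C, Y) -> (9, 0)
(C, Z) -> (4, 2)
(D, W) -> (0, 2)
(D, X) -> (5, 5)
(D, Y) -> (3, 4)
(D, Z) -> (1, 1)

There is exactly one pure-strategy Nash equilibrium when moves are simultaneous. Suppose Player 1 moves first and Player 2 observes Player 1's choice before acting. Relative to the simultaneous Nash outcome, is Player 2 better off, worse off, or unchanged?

unchanged

Player 2 best-responds to each possible Player 1 move:
- A → Player 2 plays X (best of 3, 8, 6, 4); Player 1 gets 9.
- B → Player 2 plays Y (best of 5, 5, 9, 5); Player 1 gets 0.
- C → Player 2 plays W (best of 3, 1, 0, 2); Player 1 gets 4.
- D → Player 2 plays X (best of 2, 5, 4, 1); Player 1 gets 5.
Player 1's induced payoffs are 9, 0, 4, 5, so Player 1 commits to A. Subgame-perfect outcome: (A, X) with payoffs (9, 8).
Under simultaneous play:
Player 1's best replies: W→A; X→A; Y→C; Z→A.
Player 2's best replies: A→X; B→Y; C→W; D→X.
The unique mutual best reply is (A, X), giving (9, 8).
Player 2 earns 8 sequentially versus 8 at the Nash outcome: unchanged.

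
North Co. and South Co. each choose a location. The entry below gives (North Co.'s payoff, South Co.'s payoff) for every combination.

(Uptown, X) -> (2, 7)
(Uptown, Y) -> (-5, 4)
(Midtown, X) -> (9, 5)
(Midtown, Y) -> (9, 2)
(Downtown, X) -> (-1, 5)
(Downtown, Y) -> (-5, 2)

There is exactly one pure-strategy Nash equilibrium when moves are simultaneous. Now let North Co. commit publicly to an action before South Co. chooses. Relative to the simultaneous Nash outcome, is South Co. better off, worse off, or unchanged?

unchanged

Work backward from South Co.'s decision.
- Uptown: South Co. compares 7, 4 and picks X; North Co. would get 2.
- Midtown: South Co. compares 5, 2 and picks X; North Co. would get 9.
- Downtown: South Co. compares 5, 2 and picks X; North Co. would get -1.
Among 2, 9, -1, the best is 9 at Midtown. Subgame-perfect outcome: (Midtown, X) with payoffs (9, 5).
Now find the simultaneous Nash equilibrium.
North Co.'s best replies: X→Midtown; Y→Midtown.
South Co.'s best replies: Uptown→X; Midtown→X; Downtown→X.
Only (Midtown, X) has each player best-responding; Nash payoffs (9, 5).
South Co. earns 5 sequentially versus 5 at the Nash outcome: unchanged.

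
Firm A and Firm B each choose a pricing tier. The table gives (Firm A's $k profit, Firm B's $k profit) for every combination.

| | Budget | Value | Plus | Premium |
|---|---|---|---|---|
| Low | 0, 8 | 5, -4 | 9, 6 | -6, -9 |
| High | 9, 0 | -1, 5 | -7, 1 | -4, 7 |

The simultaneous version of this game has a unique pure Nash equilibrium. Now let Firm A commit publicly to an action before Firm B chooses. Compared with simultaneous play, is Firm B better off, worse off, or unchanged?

better off

Work backward from Firm B's decision.
- Low: BR = Budget, leader payoff 0.
- High: BR = Premium, leader payoff -4.
Among 0, -4, the best is 0 at Low. Subgame-perfect outcome: (Low, Budget) with payoffs (0, 8).
For the simultaneous game, intersect best replies.
Firm A's best replies: Budget→High; Value→Low; Plus→Low; Premium→High.
Firm B's best replies: Low→Budget; High→Premium.
Only (High, Premium) has each player best-responding; Nash payoffs (-4, 7).
Firm B earns 8 sequentially versus 7 at the Nash outcome: better off.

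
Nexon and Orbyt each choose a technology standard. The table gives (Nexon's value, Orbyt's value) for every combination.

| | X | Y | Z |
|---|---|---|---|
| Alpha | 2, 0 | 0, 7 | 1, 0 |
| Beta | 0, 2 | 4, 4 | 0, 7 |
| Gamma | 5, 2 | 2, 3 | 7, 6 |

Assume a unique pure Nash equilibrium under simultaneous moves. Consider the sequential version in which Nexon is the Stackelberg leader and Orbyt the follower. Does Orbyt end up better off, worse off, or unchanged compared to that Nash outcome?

unchanged

Work backward from Orbyt's decision.
- Alpha → Orbyt plays Y (best of 0, 7, 0); Nexon gets 0.
- Beta → Orbyt plays Z (best of 2, 4, 7); Nexon gets 0.
- Gamma → Orbyt plays Z (best of 2, 3, 6); Nexon gets 7.
Nexon's induced payoffs are 0, 0, 7, so Nexon commits to Gamma. Subgame-perfect outcome: (Gamma, Z) with payoffs (7, 6).
Under simultaneous play:
Nexon's best replies: X→Gamma; Y→Beta; Z→Gamma.
Orbyt's best replies: Alpha→Y; Beta→Z; Gamma→Z.
Only (Gamma, Z) has each player best-responding; Nash payoffs (7, 6).
Orbyt earns 6 sequentially versus 6 at the Nash outcome: unchanged.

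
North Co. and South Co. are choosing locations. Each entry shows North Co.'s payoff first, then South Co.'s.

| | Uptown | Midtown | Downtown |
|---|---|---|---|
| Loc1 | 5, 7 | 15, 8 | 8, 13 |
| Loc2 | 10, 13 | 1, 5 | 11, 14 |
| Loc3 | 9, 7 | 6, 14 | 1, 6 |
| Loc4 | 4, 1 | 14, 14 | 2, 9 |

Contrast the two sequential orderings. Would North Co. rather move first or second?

first

If North Co. leads: South Co.'s best replies are Loc1→Downtown, Loc2→Downtown, Loc3→Midtown, Loc4→Midtown; North Co.'s induced payoffs 8, 11, 6, 14; outcome (Loc4, Midtown), payoffs (14, 14).
If South Co. leads: North Co.'s best replies are Uptown→Loc2, Midtown→Loc1, Downtown→Loc2; South Co.'s induced payoffs 13, 8, 14; outcome (Loc2, Downtown), payoffs (11, 14).
North Co. gets 14 moving first and 11 moving second, so North Co. prefers to move first.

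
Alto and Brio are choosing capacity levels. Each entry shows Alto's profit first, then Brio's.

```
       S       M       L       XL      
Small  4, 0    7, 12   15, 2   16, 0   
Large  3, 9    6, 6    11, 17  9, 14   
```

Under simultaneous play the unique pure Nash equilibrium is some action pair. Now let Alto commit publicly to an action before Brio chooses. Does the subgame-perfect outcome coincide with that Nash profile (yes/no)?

no

Backward induction with Alto moving first.
- Small: Brio compares 0, 12, 2, 0 and picks M; Alto would get 7.
- Large: Brio compares 9, 6, 17, 14 and picks L; Alto would get 11.
Alto's induced payoffs are 7, 11, so Alto commits to Large. Subgame-perfect outcome: (Large, L) with payoffs (11, 17).
For the simultaneous game, intersect best replies.
Alto's best replies: S→Small; M→Small; L→Small; XL→Small.
Brio's best replies: Small→M; Large→L.
The unique mutual best reply is (Small, M), giving (7, 12).
Sequential outcome (Large, L) differs from the Nash profile (Small, M).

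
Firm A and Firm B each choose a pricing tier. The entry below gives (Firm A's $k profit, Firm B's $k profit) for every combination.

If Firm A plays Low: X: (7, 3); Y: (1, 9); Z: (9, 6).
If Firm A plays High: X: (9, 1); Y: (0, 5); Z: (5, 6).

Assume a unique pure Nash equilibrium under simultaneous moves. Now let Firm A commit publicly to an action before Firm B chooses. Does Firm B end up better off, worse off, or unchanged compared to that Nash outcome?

worse off

Backward induction with Firm A moving first.
- Low: Firm B compares 3, 9, 6 and picks Y; Firm A would get 1.
- High: Firm B compares 1, 5, 6 and picks Z; Firm A would get 5.
Firm A's induced payoffs are 1, 5, so Firm A commits to High. Subgame-perfect outcome: (High, Z) with payoffs (5, 6).
Under simultaneous play:
Firm A's best replies: X→High; Y→Low; Z→Low.
Firm B's best replies: Low→Y; High→Z.
The unique mutual best reply is (Low, Y), giving (1, 9).
Firm B earns 6 sequentially versus 9 at the Nash outcome: worse off.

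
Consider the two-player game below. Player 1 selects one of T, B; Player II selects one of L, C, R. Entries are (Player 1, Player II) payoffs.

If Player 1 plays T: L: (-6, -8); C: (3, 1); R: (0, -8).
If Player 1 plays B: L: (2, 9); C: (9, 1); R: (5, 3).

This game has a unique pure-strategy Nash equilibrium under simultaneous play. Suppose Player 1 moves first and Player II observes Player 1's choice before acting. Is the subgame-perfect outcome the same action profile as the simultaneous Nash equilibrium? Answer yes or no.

Solve by backward induction (Player 1 leads).
- T: Player II compares -8, 1, -8 and picks C; Player 1 would get 3.
- B: Player II compares 9, 1, 3 and picks L; Player 1 would get 2.
Among 3, 2, the best is 3 at T. Subgame-perfect outcome: (T, C) with payoffs (3, 1).
For the simultaneous game, intersect best replies.
Player 1's best replies: L→B; C→B; R→B.
Player II's best replies: T→C; B→L.
The unique mutual best reply is (B, L), giving (2, 9).
Sequential outcome (T, C) differs from the Nash profile (B, L).

no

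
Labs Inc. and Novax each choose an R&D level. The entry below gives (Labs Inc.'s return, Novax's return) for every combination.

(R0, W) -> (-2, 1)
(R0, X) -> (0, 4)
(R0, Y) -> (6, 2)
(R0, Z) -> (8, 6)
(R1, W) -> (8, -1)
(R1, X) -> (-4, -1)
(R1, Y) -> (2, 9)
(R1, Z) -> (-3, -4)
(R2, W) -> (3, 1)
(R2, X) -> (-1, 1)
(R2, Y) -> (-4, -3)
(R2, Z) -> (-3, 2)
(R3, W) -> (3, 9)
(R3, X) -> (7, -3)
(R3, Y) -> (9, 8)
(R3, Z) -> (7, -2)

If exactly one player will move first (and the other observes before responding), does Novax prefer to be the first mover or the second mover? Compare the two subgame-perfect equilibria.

If Labs Inc. leads: Novax's best replies are R0→Z, R1→Y, R2→Z, R3→W; Labs Inc.'s induced payoffs 8, 2, -3, 3; outcome (R0, Z), payoffs (8, 6).
If Novax leads: Labs Inc.'s best replies are W→R1, X→R3, Y→R3, Z→R0; Novax's induced payoffs -1, -3, 8, 6; outcome (R3, Y), payoffs (9, 8).
Novax gets 8 moving first and 6 moving second, so Novax prefers to move first.

first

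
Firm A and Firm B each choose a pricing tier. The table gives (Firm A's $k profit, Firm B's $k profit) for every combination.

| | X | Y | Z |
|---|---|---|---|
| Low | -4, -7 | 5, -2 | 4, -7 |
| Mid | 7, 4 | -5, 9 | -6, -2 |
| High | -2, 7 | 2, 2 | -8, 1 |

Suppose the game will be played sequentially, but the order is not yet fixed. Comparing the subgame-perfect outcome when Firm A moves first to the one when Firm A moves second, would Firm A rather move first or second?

If Firm A leads: Firm B's best replies are Low→Y, Mid→Y, High→X; Firm A's induced payoffs 5, -5, -2; outcome (Low, Y), payoffs (5, -2).
If Firm B leads: Firm A's best replies are X→Mid, Y→Low, Z→Low; Firm B's induced payoffs 4, -2, -7; outcome (Mid, X), payoffs (7, 4).
Firm A gets 5 moving first and 7 moving second, so Firm A prefers to move second.

second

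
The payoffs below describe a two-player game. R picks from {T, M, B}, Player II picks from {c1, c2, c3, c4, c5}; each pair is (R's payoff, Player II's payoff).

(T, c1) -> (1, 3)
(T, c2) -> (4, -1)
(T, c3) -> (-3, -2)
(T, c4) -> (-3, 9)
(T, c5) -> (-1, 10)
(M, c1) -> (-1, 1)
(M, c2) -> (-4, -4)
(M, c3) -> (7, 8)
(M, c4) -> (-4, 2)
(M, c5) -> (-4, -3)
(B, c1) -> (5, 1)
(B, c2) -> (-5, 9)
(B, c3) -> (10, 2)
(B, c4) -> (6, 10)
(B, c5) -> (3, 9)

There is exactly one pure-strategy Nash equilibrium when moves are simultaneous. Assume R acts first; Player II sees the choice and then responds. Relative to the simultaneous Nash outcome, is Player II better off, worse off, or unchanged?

worse off

Player II best-responds to each possible R move:
- T → Player II plays c5 (best of 3, -1, -2, 9, 10); R gets -1.
- M → Player II plays c3 (best of 1, -4, 8, 2, -3); R gets 7.
- B → Player II plays c4 (best of 1, 9, 2, 10, 9); R gets 6.
Among -1, 7, 6, the best is 7 at M. Subgame-perfect outcome: (M, c3) with payoffs (7, 8).
For the simultaneous game, intersect best replies.
R's best replies: c1→B; c2→T; c3→B; c4→B; c5→B.
Player II's best replies: T→c5; M→c3; B→c4.
Only (B, c4) has each player best-responding; Nash payoffs (6, 10).
Player II earns 8 sequentially versus 10 at the Nash outcome: worse off.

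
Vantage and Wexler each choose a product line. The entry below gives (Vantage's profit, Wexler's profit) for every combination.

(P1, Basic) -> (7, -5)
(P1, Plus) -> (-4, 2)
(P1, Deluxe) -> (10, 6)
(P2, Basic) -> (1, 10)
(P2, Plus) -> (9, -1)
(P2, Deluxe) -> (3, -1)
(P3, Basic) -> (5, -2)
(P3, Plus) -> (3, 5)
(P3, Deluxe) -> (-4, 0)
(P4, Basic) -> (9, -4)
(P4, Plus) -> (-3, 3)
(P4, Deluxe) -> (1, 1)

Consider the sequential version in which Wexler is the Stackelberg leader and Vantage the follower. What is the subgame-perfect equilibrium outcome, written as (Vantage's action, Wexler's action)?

Work backward from Vantage's decision.
- Basic: Vantage compares 7, 1, 5, 9 and picks P4; Wexler would get -4.
- Plus: Vantage compares -4, 9, 3, -3 and picks P2; Wexler would get -1.
- Deluxe: Vantage compares 10, 3, -4, 1 and picks P1; Wexler would get 6.
Among -4, -1, 6, the best is 6 at Deluxe. Subgame-perfect outcome: (P1, Deluxe) with payoffs (10, 6).

(P1, Deluxe)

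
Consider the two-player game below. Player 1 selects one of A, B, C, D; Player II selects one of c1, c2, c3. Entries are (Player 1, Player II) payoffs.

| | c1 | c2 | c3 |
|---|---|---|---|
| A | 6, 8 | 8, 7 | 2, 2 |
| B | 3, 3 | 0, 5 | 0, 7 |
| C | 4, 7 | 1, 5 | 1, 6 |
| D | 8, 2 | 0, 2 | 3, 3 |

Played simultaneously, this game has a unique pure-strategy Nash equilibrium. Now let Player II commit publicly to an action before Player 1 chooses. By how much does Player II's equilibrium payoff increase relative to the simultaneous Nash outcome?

4

Backward induction with Player II moving first.
- c1: BR = D, leader payoff 2.
- c2: BR = A, leader payoff 7.
- c3: BR = D, leader payoff 3.
Maximizing over 2, 7, 3, Player II chooses c2. Subgame-perfect outcome: (A, c2) with payoffs (8, 7).
Now find the simultaneous Nash equilibrium.
Player 1's best replies: c1→D; c2→A; c3→D.
Player II's best replies: A→c1; B→c3; C→c1; D→c3.
The unique mutual best reply is (D, c3), giving (3, 3).
Player II's commitment gain: 7 − 3 = 4.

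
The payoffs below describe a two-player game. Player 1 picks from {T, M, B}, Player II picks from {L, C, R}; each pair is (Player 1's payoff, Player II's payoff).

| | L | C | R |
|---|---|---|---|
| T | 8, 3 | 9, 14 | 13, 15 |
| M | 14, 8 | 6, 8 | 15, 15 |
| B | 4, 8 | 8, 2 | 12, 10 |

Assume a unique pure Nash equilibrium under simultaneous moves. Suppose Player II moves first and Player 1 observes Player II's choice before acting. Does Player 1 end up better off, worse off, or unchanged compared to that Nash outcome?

Work backward from Player 1's decision.
- L: Player 1 compares 8, 14, 4 and picks M; Player II would get 8.
- C: Player 1 compares 9, 6, 8 and picks T; Player II would get 14.
- R: Player 1 compares 13, 15, 12 and picks M; Player II would get 15.
Among 8, 14, 15, the best is 15 at R. Subgame-perfect outcome: (M, R) with payoffs (15, 15).
Under simultaneous play:
Player 1's best replies: L→M; C→T; R→M.
Player II's best replies: T→R; M→R; B→R.
The unique mutual best reply is (M, R), giving (15, 15).
Player 1 earns 15 sequentially versus 15 at the Nash outcome: unchanged.

unchanged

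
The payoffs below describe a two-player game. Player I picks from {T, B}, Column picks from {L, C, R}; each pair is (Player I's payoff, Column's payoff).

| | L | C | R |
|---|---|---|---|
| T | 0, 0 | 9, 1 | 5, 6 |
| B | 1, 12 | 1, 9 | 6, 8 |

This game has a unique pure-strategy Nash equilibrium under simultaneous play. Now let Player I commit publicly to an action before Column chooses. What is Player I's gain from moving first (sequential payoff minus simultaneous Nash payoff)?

Backward induction with Player I moving first.
- T → Column plays R (best of 0, 1, 6); Player I gets 5.
- B → Column plays L (best of 12, 9, 8); Player I gets 1.
Player I's induced payoffs are 5, 1, so Player I commits to T. Subgame-perfect outcome: (T, R) with payoffs (5, 6).
Now find the simultaneous Nash equilibrium.
Player I's best replies: L→B; C→T; R→B.
Column's best replies: T→R; B→L.
Only (B, L) has each player best-responding; Nash payoffs (1, 12).
Player I's commitment gain: 5 − 1 = 4.

4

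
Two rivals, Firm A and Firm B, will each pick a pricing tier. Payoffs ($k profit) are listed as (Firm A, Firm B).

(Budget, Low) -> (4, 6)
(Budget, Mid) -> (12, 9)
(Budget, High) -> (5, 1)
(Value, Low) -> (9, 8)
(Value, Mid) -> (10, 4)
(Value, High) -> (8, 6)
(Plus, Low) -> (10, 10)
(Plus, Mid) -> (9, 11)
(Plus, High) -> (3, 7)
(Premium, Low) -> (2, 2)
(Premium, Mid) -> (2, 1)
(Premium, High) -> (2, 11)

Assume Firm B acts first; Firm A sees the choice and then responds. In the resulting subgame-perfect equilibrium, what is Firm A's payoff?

10

Work backward from Firm A's decision.
- Low: BR = Plus, leader payoff 10.
- Mid: BR = Budget, leader payoff 9.
- High: BR = Value, leader payoff 6.
Among 10, 9, 6, the best is 10 at Low. Subgame-perfect outcome: (Plus, Low) with payoffs (10, 10).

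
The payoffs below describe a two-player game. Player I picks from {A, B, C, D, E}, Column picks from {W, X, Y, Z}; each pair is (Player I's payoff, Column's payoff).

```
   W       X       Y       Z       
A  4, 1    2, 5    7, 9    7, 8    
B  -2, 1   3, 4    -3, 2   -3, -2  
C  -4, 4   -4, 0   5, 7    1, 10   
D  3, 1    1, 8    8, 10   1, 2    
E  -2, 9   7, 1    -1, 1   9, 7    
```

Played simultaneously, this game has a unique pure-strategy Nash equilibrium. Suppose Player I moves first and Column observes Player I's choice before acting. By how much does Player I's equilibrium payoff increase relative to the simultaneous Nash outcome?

0

Solve by backward induction (Player I leads).
- A: BR = Y, leader payoff 7.
- B: BR = X, leader payoff 3.
- C: BR = Z, leader payoff 1.
- D: BR = Y, leader payoff 8.
- E: BR = W, leader payoff -2.
Player I's induced payoffs are 7, 3, 1, 8, -2, so Player I commits to D. Subgame-perfect outcome: (D, Y) with payoffs (8, 10).
Now find the simultaneous Nash equilibrium.
Player I's best replies: W→A; X→E; Y→D; Z→E.
Column's best replies: A→Y; B→X; C→Z; D→Y; E→W.
The unique mutual best reply is (D, Y), giving (8, 10).
Player I's commitment gain: 8 − 8 = 0.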